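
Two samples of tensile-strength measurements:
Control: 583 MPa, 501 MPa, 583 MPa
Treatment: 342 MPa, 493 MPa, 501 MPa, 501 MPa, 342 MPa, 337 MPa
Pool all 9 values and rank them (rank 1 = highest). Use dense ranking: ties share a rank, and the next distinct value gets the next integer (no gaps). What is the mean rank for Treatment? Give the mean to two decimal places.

3.33

Sorted (descending): 583, 583, 501, 501, 501, 493, 342, 342, 337
The 2 values of 583 share dense rank 1.
The 3 values of 501 share dense rank 2.
The 2 values of 342 share dense rank 4.
Remaining distinct values take the next consecutive integers.
Treatment values → pooled ranks: 342→4, 493→3, 501→2, 501→2, 342→4, 337→5
Mean rank = (4 + 3 + 2 + 2 + 4 + 5) / 6 = 3.33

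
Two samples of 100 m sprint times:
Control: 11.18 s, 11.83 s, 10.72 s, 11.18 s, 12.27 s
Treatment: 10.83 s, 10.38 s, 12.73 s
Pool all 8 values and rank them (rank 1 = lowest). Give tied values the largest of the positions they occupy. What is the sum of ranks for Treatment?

12

Sorted (ascending): 10.38, 10.72, 10.83, 11.18, 11.18, 11.83, 12.27, 12.73
The 2 values of 11.18 occupy positions 4–5 → each gets rank 5.
Treatment values → pooled ranks: 10.83→3, 10.38→1, 12.73→8
Rank sum = 3 + 1 + 8 = 12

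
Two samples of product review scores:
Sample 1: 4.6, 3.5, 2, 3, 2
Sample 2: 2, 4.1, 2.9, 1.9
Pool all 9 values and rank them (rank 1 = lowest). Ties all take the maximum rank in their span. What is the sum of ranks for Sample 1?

30

Sorted (ascending): 1.9, 2, 2, 2, 2.9, 3, 3.5, 4.1, 4.6
The 3 values of 2 occupy positions 2–4 → each gets rank 4.
Sample 1 values → pooled ranks: 4.6→9, 3.5→7, 2→4, 3→6, 2→4
Rank sum = 9 + 7 + 4 + 6 + 4 = 30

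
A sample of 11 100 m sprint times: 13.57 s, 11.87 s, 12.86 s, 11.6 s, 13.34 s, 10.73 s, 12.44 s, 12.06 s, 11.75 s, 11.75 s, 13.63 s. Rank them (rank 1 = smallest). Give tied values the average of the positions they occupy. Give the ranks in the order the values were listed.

Sorted (ascending): 10.73, 11.6, 11.75, 11.75, 11.87, 12.06, 12.44, 12.86, 13.34, 13.57, 13.63
The 2 values of 11.75 occupy positions 3–4 → average rank (3+4)/2 = 3.5.

10, 5, 8, 2, 9, 1, 7, 6, 3.5, 3.5, 11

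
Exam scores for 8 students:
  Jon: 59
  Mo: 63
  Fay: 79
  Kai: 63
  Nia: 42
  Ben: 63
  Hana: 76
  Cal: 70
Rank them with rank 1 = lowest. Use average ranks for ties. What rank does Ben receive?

4

Sorted (ascending): 42, 59, 63, 63, 63, 70, 76, 79
The 3 values of 63 occupy positions 3–5 → average rank 4.
Ben has value 63 → rank 4.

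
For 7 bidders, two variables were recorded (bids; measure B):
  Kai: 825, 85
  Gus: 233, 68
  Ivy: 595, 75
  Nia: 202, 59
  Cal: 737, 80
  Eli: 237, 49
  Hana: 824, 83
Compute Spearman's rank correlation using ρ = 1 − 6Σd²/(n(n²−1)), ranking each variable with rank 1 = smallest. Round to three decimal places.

0.893

Ranks of variable 1: 7, 2, 4, 1, 5, 3, 6
Ranks of variable 2: 7, 3, 4, 2, 5, 1, 6
d = r₁ − r₂: 0, -1, 0, -1, 0, 2, 0
d²: 0, 1, 0, 1, 0, 4, 0; Σd² = 6
ρ = 1 − 6·6/(7·48) = 1 − 36/336 = 0.893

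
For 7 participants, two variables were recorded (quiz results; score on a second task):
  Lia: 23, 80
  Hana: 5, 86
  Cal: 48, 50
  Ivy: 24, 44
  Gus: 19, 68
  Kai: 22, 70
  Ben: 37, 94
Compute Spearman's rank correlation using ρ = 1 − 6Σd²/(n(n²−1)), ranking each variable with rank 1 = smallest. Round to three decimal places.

-0.250

Ranks of variable 1: 4, 1, 7, 5, 2, 3, 6
Ranks of variable 2: 5, 6, 2, 1, 3, 4, 7
d = r₁ − r₂: -1, -5, 5, 4, -1, -1, -1
d²: 1, 25, 25, 16, 1, 1, 1; Σd² = 70
ρ = 1 − 6·70/(7·48) = 1 − 420/336 = -0.250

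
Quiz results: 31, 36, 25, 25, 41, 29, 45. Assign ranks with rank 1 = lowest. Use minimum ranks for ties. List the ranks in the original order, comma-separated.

4, 5, 1, 1, 6, 3, 7

Sorted (ascending): 25, 25, 29, 31, 36, 41, 45
The 2 values of 25 occupy positions 1–2 → each gets rank 1.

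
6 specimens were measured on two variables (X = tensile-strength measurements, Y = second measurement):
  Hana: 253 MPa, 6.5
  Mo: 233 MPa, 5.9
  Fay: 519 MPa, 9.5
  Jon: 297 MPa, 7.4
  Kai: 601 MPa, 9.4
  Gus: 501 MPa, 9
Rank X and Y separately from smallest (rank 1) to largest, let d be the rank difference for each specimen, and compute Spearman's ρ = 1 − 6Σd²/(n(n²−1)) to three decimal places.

Ranks of variable 1: 2, 1, 5, 3, 6, 4
Ranks of variable 2: 2, 1, 6, 3, 5, 4
d = r₁ − r₂: 0, 0, -1, 0, 1, 0
d²: 0, 0, 1, 0, 1, 0; Σd² = 2
ρ = 1 − 6·2/(6·35) = 1 − 12/210 = 0.943

0.943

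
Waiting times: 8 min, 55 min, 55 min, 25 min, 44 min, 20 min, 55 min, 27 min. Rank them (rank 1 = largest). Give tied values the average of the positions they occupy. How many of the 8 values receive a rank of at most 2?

3

Sorted (descending): 55, 55, 55, 44, 27, 25, 20, 8
The 3 values of 55 occupy positions 1–3 → average rank 2.
Ranks ≤ 2: {2, 2, 2} → 3 values.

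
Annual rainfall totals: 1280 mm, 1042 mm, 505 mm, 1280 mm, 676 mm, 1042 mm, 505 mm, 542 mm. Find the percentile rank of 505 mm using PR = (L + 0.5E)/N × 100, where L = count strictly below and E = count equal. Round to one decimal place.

12.5

N = 8.
Strictly below 505: 0. Equal to 505: 2.
PR = (0 + 0.5·2)/8 × 100 = 12.5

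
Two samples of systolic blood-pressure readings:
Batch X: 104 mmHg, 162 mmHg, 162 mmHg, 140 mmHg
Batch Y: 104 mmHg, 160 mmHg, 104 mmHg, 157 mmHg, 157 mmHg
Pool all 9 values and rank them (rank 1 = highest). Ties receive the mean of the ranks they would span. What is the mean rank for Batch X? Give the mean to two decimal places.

Sorted (descending): 162, 162, 160, 157, 157, 140, 104, 104, 104
The 2 values of 162 occupy positions 1–2 → average rank (1+2)/2 = 1.5.
The 2 values of 157 occupy positions 4–5 → average rank (4+5)/2 = 4.5.
The 3 values of 104 occupy positions 7–9 → average rank 8.
Batch X values → pooled ranks: 104→8, 162→1.5, 162→1.5, 140→6
Mean rank = (8 + 1.5 + 1.5 + 6) / 4 = 4.25

4.25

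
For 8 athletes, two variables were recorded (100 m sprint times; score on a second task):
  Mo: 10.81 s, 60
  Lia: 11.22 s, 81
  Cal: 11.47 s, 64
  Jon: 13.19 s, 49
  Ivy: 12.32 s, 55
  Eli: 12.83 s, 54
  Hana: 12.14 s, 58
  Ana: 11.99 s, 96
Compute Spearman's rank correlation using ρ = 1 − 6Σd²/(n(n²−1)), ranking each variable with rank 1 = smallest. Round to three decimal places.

-0.786

Ranks of variable 1: 1, 2, 3, 8, 6, 7, 5, 4
Ranks of variable 2: 5, 7, 6, 1, 3, 2, 4, 8
d = r₁ − r₂: -4, -5, -3, 7, 3, 5, 1, -4
d²: 16, 25, 9, 49, 9, 25, 1, 16; Σd² = 150
ρ = 1 − 6·150/(8·63) = 1 − 900/504 = -0.786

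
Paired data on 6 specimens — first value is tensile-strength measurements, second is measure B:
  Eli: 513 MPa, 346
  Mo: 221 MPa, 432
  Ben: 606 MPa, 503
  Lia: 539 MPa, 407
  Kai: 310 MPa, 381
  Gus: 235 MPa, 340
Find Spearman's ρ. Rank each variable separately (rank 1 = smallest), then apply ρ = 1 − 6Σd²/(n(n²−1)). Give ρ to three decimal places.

Ranks of variable 1: 4, 1, 6, 5, 3, 2
Ranks of variable 2: 2, 5, 6, 4, 3, 1
d = r₁ − r₂: 2, -4, 0, 1, 0, 1
d²: 4, 16, 0, 1, 0, 1; Σd² = 22
ρ = 1 − 6·22/(6·35) = 1 − 132/210 = 0.371

0.371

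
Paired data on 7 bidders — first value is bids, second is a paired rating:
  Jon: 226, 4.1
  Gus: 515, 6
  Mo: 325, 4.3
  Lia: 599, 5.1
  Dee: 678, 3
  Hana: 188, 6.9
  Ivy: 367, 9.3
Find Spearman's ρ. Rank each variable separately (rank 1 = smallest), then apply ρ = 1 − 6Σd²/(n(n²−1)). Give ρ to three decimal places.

-0.321

Ranks of variable 1: 2, 5, 3, 6, 7, 1, 4
Ranks of variable 2: 2, 5, 3, 4, 1, 6, 7
d = r₁ − r₂: 0, 0, 0, 2, 6, -5, -3
d²: 0, 0, 0, 4, 36, 25, 9; Σd² = 74
ρ = 1 − 6·74/(7·48) = 1 − 444/336 = -0.321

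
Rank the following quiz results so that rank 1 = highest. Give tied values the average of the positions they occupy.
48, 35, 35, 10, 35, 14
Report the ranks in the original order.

Sorted (descending): 48, 35, 35, 35, 14, 10
The 3 values of 35 occupy positions 2–4 → average rank 3.

1, 3, 3, 6, 3, 5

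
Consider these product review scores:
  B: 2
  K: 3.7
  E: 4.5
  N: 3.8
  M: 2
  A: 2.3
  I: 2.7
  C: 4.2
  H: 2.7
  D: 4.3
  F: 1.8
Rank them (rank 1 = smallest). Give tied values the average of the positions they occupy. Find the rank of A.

4

Sorted (ascending): 1.8, 2, 2, 2.3, 2.7, 2.7, 3.7, 3.8, 4.2, 4.3, 4.5
The 2 values of 2 occupy positions 2–3 → average rank (2+3)/2 = 2.5.
The 2 values of 2.7 occupy positions 5–6 → average rank (5+6)/2 = 5.5.
A has value 2.3 → rank 4.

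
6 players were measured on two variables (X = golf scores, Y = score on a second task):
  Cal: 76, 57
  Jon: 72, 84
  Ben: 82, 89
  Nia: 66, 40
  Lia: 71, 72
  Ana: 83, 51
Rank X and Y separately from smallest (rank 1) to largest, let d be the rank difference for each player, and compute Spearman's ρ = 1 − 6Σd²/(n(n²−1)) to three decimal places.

Ranks of variable 1: 4, 3, 5, 1, 2, 6
Ranks of variable 2: 3, 5, 6, 1, 4, 2
d = r₁ − r₂: 1, -2, -1, 0, -2, 4
d²: 1, 4, 1, 0, 4, 16; Σd² = 26
ρ = 1 − 6·26/(6·35) = 1 − 156/210 = 0.257

0.257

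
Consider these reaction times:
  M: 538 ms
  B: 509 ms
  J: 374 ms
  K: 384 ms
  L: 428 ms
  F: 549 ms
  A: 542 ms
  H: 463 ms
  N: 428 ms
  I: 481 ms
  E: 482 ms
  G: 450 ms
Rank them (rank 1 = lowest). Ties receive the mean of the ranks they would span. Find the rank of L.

3.5

Sorted (ascending): 374, 384, 428, 428, 450, 463, 481, 482, 509, 538, 542, 549
The 2 values of 428 occupy positions 3–4 → average rank (3+4)/2 = 3.5.
L has value 428 ms → rank 3.5.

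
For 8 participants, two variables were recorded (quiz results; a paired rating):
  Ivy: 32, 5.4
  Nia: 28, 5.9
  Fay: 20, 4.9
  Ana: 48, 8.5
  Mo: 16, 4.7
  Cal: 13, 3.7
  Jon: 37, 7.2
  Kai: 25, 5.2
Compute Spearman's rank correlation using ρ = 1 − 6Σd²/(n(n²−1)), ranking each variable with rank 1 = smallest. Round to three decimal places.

0.976

Ranks of variable 1: 6, 5, 3, 8, 2, 1, 7, 4
Ranks of variable 2: 5, 6, 3, 8, 2, 1, 7, 4
d = r₁ − r₂: 1, -1, 0, 0, 0, 0, 0, 0
d²: 1, 1, 0, 0, 0, 0, 0, 0; Σd² = 2
ρ = 1 − 6·2/(8·63) = 1 − 12/504 = 0.976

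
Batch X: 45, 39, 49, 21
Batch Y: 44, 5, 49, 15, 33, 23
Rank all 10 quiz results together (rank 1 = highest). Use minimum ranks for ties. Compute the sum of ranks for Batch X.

Sorted (descending): 49, 49, 45, 44, 39, 33, 23, 21, 15, 5
The 2 values of 49 occupy positions 1–2 → each gets rank 1.
Batch X values → pooled ranks: 45→3, 39→5, 49→1, 21→8
Rank sum = 3 + 5 + 1 + 8 = 17

17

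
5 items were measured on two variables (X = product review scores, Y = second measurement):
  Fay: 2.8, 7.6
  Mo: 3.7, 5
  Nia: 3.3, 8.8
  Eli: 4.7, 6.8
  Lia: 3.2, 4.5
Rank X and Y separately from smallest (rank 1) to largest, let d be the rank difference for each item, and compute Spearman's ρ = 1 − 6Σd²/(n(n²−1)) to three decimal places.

-0.100

Ranks of variable 1: 1, 4, 3, 5, 2
Ranks of variable 2: 4, 2, 5, 3, 1
d = r₁ − r₂: -3, 2, -2, 2, 1
d²: 9, 4, 4, 4, 1; Σd² = 22
ρ = 1 − 6·22/(5·24) = 1 − 132/120 = -0.100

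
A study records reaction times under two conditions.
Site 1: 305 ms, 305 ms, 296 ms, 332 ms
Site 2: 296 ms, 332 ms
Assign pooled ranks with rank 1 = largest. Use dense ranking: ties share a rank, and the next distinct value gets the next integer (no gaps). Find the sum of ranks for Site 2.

4

Sorted (descending): 332, 332, 305, 305, 296, 296
The 2 values of 332 share dense rank 1.
The 2 values of 305 share dense rank 2.
The 2 values of 296 share dense rank 3.
Site 2 values → pooled ranks: 296→3, 332→1
Rank sum = 3 + 1 = 4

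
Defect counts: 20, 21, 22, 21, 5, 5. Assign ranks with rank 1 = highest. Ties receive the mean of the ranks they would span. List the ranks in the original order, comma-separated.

4, 2.5, 1, 2.5, 5.5, 5.5

Sorted (descending): 22, 21, 21, 20, 5, 5
The 2 values of 21 occupy positions 2–3 → average rank (2+3)/2 = 2.5.
The 2 values of 5 occupy positions 5–6 → average rank (5+6)/2 = 5.5.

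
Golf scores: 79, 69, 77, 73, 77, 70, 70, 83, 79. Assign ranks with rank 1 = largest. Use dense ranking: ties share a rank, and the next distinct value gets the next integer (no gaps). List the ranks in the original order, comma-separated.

2, 6, 3, 4, 3, 5, 5, 1, 2

Sorted (descending): 83, 79, 79, 77, 77, 73, 70, 70, 69
The 2 values of 79 share dense rank 2.
The 2 values of 77 share dense rank 3.
The 2 values of 70 share dense rank 5.
Remaining distinct values take the next consecutive integers.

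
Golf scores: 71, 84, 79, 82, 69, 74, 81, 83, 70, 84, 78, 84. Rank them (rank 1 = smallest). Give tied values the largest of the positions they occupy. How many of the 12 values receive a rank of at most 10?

Sorted (ascending): 69, 70, 71, 74, 78, 79, 81, 82, 83, 84, 84, 84
The 3 values of 84 occupy positions 10–12 → each gets rank 12.
Ranks ≤ 10: {1, 2, 3, 4, 5, 6, 7, 8, 9} → 9 values.

9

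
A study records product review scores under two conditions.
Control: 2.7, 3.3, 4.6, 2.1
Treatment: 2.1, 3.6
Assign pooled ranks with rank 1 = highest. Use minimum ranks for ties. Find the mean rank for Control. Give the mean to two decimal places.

Sorted (descending): 4.6, 3.6, 3.3, 2.7, 2.1, 2.1
The 2 values of 2.1 occupy positions 5–6 → each gets rank 5.
Control values → pooled ranks: 2.7→4, 3.3→3, 4.6→1, 2.1→5
Mean rank = (4 + 3 + 1 + 5) / 4 = 3.25

3.25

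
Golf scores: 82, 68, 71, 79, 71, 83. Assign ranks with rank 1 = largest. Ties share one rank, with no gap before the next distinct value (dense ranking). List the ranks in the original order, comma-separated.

Sorted (descending): 83, 82, 79, 71, 71, 68
The 2 values of 71 share dense rank 4.
Remaining distinct values take the next consecutive integers.

2, 5, 4, 3, 4, 1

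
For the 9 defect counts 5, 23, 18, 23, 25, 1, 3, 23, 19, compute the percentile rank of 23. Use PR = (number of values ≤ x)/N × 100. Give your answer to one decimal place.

N = 9.
Strictly below 23: 5. Equal to 23: 3.
PR = 8/9 × 100 = 88.9

88.9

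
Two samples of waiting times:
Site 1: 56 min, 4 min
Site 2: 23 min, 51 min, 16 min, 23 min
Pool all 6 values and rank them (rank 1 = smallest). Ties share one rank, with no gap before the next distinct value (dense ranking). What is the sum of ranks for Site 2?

Sorted (ascending): 4, 16, 23, 23, 51, 56
The 2 values of 23 share dense rank 3.
Remaining distinct values take the next consecutive integers.
Site 2 values → pooled ranks: 23→3, 51→4, 16→2, 23→3
Rank sum = 3 + 4 + 2 + 3 = 12

12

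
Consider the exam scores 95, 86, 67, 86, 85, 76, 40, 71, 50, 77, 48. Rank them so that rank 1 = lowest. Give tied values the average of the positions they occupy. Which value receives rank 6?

76

Sorted (ascending): 40, 48, 50, 67, 71, 76, 77, 85, 86, 86, 95
The 2 values of 86 occupy positions 9–10 → average rank (9+10)/2 = 9.5.
Rank 6 → value 76.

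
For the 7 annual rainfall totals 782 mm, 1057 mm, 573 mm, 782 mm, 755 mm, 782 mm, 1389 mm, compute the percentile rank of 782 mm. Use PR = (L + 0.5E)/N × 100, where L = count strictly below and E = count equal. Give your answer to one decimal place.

50.0

N = 7.
Strictly below 782: 2. Equal to 782: 3.
PR = (2 + 0.5·3)/7 × 100 = 50.0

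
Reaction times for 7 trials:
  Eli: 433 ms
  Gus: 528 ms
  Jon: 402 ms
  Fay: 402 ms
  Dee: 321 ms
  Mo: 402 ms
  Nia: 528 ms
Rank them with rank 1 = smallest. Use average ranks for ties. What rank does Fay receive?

Sorted (ascending): 321, 402, 402, 402, 433, 528, 528
The 3 values of 402 occupy positions 2–4 → average rank 3.
The 2 values of 528 occupy positions 6–7 → average rank (6+7)/2 = 6.5.
Fay has value 402 ms → rank 3.

3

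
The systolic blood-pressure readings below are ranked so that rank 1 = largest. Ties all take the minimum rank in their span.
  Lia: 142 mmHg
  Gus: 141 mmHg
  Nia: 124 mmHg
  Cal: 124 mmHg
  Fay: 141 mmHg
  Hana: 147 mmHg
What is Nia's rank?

Sorted (descending): 147, 142, 141, 141, 124, 124
The 2 values of 141 occupy positions 3–4 → each gets rank 3.
The 2 values of 124 occupy positions 5–6 → each gets rank 5.
Nia has value 124 mmHg → rank 5.

5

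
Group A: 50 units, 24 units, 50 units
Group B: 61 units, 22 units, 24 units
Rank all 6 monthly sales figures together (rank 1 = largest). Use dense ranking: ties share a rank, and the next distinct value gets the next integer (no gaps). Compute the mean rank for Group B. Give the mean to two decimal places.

2.67

Sorted (descending): 61, 50, 50, 24, 24, 22
The 2 values of 50 share dense rank 2.
The 2 values of 24 share dense rank 3.
Remaining distinct values take the next consecutive integers.
Group B values → pooled ranks: 61→1, 22→4, 24→3
Mean rank = (1 + 4 + 3) / 3 = 2.67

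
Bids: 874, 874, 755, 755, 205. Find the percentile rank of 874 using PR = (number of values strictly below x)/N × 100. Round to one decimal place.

60.0

N = 5.
Strictly below 874: 3. Equal to 874: 2.
PR = 3/5 × 100 = 60.0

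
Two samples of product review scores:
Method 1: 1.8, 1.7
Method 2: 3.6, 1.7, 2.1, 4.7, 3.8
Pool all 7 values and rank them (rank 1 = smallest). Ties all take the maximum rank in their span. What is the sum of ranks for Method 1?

Sorted (ascending): 1.7, 1.7, 1.8, 2.1, 3.6, 3.8, 4.7
The 2 values of 1.7 occupy positions 1–2 → each gets rank 2.
Method 1 values → pooled ranks: 1.8→3, 1.7→2
Rank sum = 3 + 2 = 5

5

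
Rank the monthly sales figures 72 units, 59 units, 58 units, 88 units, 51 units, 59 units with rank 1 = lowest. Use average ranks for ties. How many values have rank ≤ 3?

Sorted (ascending): 51, 58, 59, 59, 72, 88
The 2 values of 59 occupy positions 3–4 → average rank (3+4)/2 = 3.5.
Ranks ≤ 3: {1, 2} → 2 values.

2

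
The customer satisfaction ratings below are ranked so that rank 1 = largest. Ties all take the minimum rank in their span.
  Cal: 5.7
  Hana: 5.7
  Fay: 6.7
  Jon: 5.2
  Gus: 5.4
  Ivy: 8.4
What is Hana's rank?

Sorted (descending): 8.4, 6.7, 5.7, 5.7, 5.4, 5.2
The 2 values of 5.7 occupy positions 3–4 → each gets rank 3.
Hana has value 5.7 → rank 3.

3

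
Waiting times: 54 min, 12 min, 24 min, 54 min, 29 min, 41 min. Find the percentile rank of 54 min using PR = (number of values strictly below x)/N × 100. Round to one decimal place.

N = 6.
Strictly below 54: 4. Equal to 54: 2.
PR = 4/6 × 100 = 66.7

66.7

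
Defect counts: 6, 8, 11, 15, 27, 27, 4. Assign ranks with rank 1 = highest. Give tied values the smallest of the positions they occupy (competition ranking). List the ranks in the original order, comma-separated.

6, 5, 4, 3, 1, 1, 7

Sorted (descending): 27, 27, 15, 11, 8, 6, 4
The 2 values of 27 occupy positions 1–2 → each gets rank 1.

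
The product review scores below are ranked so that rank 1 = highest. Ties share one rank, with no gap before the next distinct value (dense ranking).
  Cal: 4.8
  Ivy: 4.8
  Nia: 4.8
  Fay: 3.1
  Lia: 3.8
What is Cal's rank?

Sorted (descending): 4.8, 4.8, 4.8, 3.8, 3.1
The 3 values of 4.8 share dense rank 1.
Remaining distinct values take the next consecutive integers.
Cal has value 4.8 → rank 1.

1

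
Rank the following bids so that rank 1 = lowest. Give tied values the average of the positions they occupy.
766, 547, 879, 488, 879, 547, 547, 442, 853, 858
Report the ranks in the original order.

6, 4, 9.5, 2, 9.5, 4, 4, 1, 7, 8

Sorted (ascending): 442, 488, 547, 547, 547, 766, 853, 858, 879, 879
The 3 values of 547 occupy positions 3–5 → average rank 4.
The 2 values of 879 occupy positions 9–10 → average rank (9+10)/2 = 9.5.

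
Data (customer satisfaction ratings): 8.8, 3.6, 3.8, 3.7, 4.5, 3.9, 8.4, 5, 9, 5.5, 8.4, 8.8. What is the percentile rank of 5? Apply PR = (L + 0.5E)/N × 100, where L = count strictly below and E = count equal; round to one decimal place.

45.8

N = 12.
Strictly below 5: 5. Equal to 5: 1.
PR = (5 + 0.5·1)/12 × 100 = 45.8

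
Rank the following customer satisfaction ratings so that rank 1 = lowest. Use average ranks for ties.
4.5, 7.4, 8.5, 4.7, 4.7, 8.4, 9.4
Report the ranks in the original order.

Sorted (ascending): 4.5, 4.7, 4.7, 7.4, 8.4, 8.5, 9.4
The 2 values of 4.7 occupy positions 2–3 → average rank (2+3)/2 = 2.5.

1, 4, 6, 2.5, 2.5, 5, 7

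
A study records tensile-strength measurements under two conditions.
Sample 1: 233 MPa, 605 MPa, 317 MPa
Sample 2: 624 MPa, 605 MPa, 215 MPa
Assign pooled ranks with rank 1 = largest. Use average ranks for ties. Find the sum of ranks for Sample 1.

Sorted (descending): 624, 605, 605, 317, 233, 215
The 2 values of 605 occupy positions 2–3 → average rank (2+3)/2 = 2.5.
Sample 1 values → pooled ranks: 233→5, 605→2.5, 317→4
Rank sum = 5 + 2.5 + 4 = 11.5

11.5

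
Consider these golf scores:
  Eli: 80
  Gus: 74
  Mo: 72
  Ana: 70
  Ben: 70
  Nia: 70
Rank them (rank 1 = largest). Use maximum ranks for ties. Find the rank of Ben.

Sorted (descending): 80, 74, 72, 70, 70, 70
The 3 values of 70 occupy positions 4–6 → each gets rank 6.
Ben has value 70 → rank 6.

6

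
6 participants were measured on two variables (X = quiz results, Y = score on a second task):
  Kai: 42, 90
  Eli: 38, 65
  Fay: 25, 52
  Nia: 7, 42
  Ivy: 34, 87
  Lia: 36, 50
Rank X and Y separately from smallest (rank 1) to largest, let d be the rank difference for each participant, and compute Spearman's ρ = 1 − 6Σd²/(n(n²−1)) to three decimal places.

Ranks of variable 1: 6, 5, 2, 1, 3, 4
Ranks of variable 2: 6, 4, 3, 1, 5, 2
d = r₁ − r₂: 0, 1, -1, 0, -2, 2
d²: 0, 1, 1, 0, 4, 4; Σd² = 10
ρ = 1 − 6·10/(6·35) = 1 − 60/210 = 0.714

0.714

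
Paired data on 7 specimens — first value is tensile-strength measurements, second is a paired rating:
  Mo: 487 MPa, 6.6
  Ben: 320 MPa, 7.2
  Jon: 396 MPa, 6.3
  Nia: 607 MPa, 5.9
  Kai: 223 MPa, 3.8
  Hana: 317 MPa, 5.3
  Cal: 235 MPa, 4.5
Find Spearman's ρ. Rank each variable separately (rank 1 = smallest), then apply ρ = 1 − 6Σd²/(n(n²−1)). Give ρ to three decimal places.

Ranks of variable 1: 6, 4, 5, 7, 1, 3, 2
Ranks of variable 2: 6, 7, 5, 4, 1, 3, 2
d = r₁ − r₂: 0, -3, 0, 3, 0, 0, 0
d²: 0, 9, 0, 9, 0, 0, 0; Σd² = 18
ρ = 1 − 6·18/(7·48) = 1 − 108/336 = 0.679

0.679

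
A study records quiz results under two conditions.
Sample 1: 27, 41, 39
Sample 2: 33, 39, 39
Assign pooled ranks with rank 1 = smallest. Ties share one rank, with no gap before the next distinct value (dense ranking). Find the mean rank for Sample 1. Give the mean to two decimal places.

Sorted (ascending): 27, 33, 39, 39, 39, 41
The 3 values of 39 share dense rank 3.
Remaining distinct values take the next consecutive integers.
Sample 1 values → pooled ranks: 27→1, 41→4, 39→3
Mean rank = (1 + 4 + 3) / 3 = 2.67

2.67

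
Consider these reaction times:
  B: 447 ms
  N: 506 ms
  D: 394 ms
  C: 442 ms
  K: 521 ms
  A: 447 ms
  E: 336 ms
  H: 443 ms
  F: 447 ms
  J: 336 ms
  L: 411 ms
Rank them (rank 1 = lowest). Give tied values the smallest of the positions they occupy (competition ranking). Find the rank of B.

Sorted (ascending): 336, 336, 394, 411, 442, 443, 447, 447, 447, 506, 521
The 2 values of 336 occupy positions 1–2 → each gets rank 1.
The 3 values of 447 occupy positions 7–9 → each gets rank 7.
B has value 447 ms → rank 7.

7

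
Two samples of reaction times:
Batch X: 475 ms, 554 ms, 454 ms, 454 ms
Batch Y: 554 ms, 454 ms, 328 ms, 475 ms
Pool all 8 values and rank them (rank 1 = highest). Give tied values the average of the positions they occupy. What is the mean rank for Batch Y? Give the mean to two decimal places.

Sorted (descending): 554, 554, 475, 475, 454, 454, 454, 328
The 2 values of 554 occupy positions 1–2 → average rank (1+2)/2 = 1.5.
The 2 values of 475 occupy positions 3–4 → average rank (3+4)/2 = 3.5.
The 3 values of 454 occupy positions 5–7 → average rank 6.
Batch Y values → pooled ranks: 554→1.5, 454→6, 328→8, 475→3.5
Mean rank = (1.5 + 6 + 8 + 3.5) / 4 = 4.75

4.75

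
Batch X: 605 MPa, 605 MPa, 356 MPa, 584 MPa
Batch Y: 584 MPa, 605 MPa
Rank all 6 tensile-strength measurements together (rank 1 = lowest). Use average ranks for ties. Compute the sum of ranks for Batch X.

13.5

Sorted (ascending): 356, 584, 584, 605, 605, 605
The 2 values of 584 occupy positions 2–3 → average rank (2+3)/2 = 2.5.
The 3 values of 605 occupy positions 4–6 → average rank 5.
Batch X values → pooled ranks: 605→5, 605→5, 356→1, 584→2.5
Rank sum = 5 + 5 + 1 + 2.5 = 13.5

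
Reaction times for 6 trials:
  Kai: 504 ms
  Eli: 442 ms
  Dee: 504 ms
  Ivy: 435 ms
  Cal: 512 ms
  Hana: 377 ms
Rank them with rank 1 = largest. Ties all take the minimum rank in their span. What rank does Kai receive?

2

Sorted (descending): 512, 504, 504, 442, 435, 377
The 2 values of 504 occupy positions 2–3 → each gets rank 2.
Kai has value 504 ms → rank 2.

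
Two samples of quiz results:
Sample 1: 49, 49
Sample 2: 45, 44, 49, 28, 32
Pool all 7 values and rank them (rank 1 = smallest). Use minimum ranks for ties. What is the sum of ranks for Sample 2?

Sorted (ascending): 28, 32, 44, 45, 49, 49, 49
The 3 values of 49 occupy positions 5–7 → each gets rank 5.
Sample 2 values → pooled ranks: 45→4, 44→3, 49→5, 28→1, 32→2
Rank sum = 4 + 3 + 5 + 1 + 2 = 15

15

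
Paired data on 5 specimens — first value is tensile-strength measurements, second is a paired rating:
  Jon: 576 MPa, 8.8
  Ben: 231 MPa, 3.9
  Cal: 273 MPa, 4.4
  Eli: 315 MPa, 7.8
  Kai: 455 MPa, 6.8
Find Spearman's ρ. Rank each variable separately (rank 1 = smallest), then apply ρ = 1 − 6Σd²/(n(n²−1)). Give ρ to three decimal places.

Ranks of variable 1: 5, 1, 2, 3, 4
Ranks of variable 2: 5, 1, 2, 4, 3
d = r₁ − r₂: 0, 0, 0, -1, 1
d²: 0, 0, 0, 1, 1; Σd² = 2
ρ = 1 − 6·2/(5·24) = 1 − 12/120 = 0.900

0.900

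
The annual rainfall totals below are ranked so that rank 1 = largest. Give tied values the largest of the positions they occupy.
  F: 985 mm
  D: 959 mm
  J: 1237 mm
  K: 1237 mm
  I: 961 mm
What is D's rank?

Sorted (descending): 1237, 1237, 985, 961, 959
The 2 values of 1237 occupy positions 1–2 → each gets rank 2.
D has value 959 mm → rank 5.

5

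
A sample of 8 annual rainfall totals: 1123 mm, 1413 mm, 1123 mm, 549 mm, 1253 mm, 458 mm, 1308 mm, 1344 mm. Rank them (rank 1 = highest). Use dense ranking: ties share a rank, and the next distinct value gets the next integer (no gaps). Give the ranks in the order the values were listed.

5, 1, 5, 6, 4, 7, 3, 2

Sorted (descending): 1413, 1344, 1308, 1253, 1123, 1123, 549, 458
The 2 values of 1123 share dense rank 5.
Remaining distinct values take the next consecutive integers.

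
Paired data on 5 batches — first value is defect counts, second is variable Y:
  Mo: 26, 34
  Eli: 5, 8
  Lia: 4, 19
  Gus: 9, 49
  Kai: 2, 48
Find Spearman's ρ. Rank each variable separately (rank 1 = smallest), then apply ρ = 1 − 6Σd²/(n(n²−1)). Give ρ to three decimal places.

0.100

Ranks of variable 1: 5, 3, 2, 4, 1
Ranks of variable 2: 3, 1, 2, 5, 4
d = r₁ − r₂: 2, 2, 0, -1, -3
d²: 4, 4, 0, 1, 9; Σd² = 18
ρ = 1 − 6·18/(5·24) = 1 − 108/120 = 0.100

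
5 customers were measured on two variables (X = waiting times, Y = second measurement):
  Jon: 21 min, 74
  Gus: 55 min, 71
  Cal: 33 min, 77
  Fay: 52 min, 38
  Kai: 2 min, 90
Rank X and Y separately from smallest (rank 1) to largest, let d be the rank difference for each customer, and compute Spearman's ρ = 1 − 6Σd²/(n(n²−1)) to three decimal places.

Ranks of variable 1: 2, 5, 3, 4, 1
Ranks of variable 2: 3, 2, 4, 1, 5
d = r₁ − r₂: -1, 3, -1, 3, -4
d²: 1, 9, 1, 9, 16; Σd² = 36
ρ = 1 − 6·36/(5·24) = 1 − 216/120 = -0.800

-0.800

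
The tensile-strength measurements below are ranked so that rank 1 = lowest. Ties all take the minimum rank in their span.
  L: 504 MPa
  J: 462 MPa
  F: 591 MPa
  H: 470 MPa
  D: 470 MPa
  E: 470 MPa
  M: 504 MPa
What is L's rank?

Sorted (ascending): 462, 470, 470, 470, 504, 504, 591
The 3 values of 470 occupy positions 2–4 → each gets rank 2.
The 2 values of 504 occupy positions 5–6 → each gets rank 5.
L has value 504 MPa → rank 5.

5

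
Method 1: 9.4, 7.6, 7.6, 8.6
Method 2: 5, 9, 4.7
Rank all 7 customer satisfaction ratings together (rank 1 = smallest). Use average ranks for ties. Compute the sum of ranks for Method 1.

Sorted (ascending): 4.7, 5, 7.6, 7.6, 8.6, 9, 9.4
The 2 values of 7.6 occupy positions 3–4 → average rank (3+4)/2 = 3.5.
Method 1 values → pooled ranks: 9.4→7, 7.6→3.5, 7.6→3.5, 8.6→5
Rank sum = 7 + 3.5 + 3.5 + 5 = 19

19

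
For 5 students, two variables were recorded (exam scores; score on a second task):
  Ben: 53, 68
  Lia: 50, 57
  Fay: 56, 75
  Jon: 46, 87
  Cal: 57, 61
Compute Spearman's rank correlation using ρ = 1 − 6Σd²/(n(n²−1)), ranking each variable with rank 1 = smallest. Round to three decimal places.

-0.300

Ranks of variable 1: 3, 2, 4, 1, 5
Ranks of variable 2: 3, 1, 4, 5, 2
d = r₁ − r₂: 0, 1, 0, -4, 3
d²: 0, 1, 0, 16, 9; Σd² = 26
ρ = 1 − 6·26/(5·24) = 1 − 156/120 = -0.300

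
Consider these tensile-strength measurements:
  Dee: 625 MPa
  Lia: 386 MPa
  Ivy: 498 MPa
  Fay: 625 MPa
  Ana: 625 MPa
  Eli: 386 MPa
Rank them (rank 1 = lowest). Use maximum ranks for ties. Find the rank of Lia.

Sorted (ascending): 386, 386, 498, 625, 625, 625
The 2 values of 386 occupy positions 1–2 → each gets rank 2.
The 3 values of 625 occupy positions 4–6 → each gets rank 6.
Lia has value 386 MPa → rank 2.

2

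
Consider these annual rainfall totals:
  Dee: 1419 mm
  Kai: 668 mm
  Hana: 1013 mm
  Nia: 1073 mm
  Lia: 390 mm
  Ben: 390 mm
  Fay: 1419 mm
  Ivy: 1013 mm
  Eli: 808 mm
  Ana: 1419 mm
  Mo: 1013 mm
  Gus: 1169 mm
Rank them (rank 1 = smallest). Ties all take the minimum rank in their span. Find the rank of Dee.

Sorted (ascending): 390, 390, 668, 808, 1013, 1013, 1013, 1073, 1169, 1419, 1419, 1419
The 2 values of 390 occupy positions 1–2 → each gets rank 1.
The 3 values of 1013 occupy positions 5–7 → each gets rank 5.
The 3 values of 1419 occupy positions 10–12 → each gets rank 10.
Dee has value 1419 mm → rank 10.

10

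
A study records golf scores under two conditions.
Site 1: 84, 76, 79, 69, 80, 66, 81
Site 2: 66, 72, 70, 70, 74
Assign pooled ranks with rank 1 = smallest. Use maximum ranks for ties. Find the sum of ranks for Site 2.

Sorted (ascending): 66, 66, 69, 70, 70, 72, 74, 76, 79, 80, 81, 84
The 2 values of 66 occupy positions 1–2 → each gets rank 2.
The 2 values of 70 occupy positions 4–5 → each gets rank 5.
Site 2 values → pooled ranks: 66→2, 72→6, 70→5, 70→5, 74→7
Rank sum = 2 + 6 + 5 + 5 + 7 = 25

25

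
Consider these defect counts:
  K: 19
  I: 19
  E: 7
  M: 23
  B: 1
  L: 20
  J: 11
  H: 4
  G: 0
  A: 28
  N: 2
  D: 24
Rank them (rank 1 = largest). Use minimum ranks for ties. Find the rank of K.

5

Sorted (descending): 28, 24, 23, 20, 19, 19, 11, 7, 4, 2, 1, 0
The 2 values of 19 occupy positions 5–6 → each gets rank 5.
K has value 19 → rank 5.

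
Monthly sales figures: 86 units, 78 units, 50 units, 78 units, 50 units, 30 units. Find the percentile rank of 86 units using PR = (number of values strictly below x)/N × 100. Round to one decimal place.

N = 6.
Strictly below 86: 5. Equal to 86: 1.
PR = 5/6 × 100 = 83.3

83.3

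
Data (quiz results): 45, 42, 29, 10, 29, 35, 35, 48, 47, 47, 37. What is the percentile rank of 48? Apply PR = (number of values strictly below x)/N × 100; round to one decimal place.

N = 11.
Strictly below 48: 10. Equal to 48: 1.
PR = 10/11 × 100 = 90.9

90.9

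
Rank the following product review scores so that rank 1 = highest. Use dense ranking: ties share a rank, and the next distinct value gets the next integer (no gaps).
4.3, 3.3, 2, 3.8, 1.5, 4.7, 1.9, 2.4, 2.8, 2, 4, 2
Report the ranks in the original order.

2, 5, 8, 4, 10, 1, 9, 7, 6, 8, 3, 8

Sorted (descending): 4.7, 4.3, 4, 3.8, 3.3, 2.8, 2.4, 2, 2, 2, 1.9, 1.5
The 3 values of 2 share dense rank 8.
Remaining distinct values take the next consecutive integers.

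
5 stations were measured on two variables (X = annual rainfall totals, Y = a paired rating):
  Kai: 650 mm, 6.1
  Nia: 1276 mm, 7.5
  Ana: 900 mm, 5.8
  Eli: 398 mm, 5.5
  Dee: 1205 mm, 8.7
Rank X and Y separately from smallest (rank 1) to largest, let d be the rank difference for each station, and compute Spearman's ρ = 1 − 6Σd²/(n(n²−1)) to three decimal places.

Ranks of variable 1: 2, 5, 3, 1, 4
Ranks of variable 2: 3, 4, 2, 1, 5
d = r₁ − r₂: -1, 1, 1, 0, -1
d²: 1, 1, 1, 0, 1; Σd² = 4
ρ = 1 − 6·4/(5·24) = 1 − 24/120 = 0.800

0.800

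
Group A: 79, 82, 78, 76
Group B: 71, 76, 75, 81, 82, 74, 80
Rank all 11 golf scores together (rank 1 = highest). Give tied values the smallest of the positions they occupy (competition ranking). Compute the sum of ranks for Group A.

Sorted (descending): 82, 82, 81, 80, 79, 78, 76, 76, 75, 74, 71
The 2 values of 82 occupy positions 1–2 → each gets rank 1.
The 2 values of 76 occupy positions 7–8 → each gets rank 7.
Group A values → pooled ranks: 79→5, 82→1, 78→6, 76→7
Rank sum = 5 + 1 + 6 + 7 = 19

19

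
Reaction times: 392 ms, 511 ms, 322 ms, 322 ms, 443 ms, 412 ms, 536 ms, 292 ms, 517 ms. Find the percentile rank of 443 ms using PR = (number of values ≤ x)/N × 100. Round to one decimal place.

N = 9.
Strictly below 443: 5. Equal to 443: 1.
PR = 6/9 × 100 = 66.7

66.7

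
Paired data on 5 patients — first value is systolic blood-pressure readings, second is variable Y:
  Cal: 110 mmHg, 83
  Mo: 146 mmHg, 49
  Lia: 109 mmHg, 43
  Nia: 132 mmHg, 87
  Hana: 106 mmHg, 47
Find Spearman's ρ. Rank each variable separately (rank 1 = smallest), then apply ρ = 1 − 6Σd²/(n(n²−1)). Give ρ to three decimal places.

Ranks of variable 1: 3, 5, 2, 4, 1
Ranks of variable 2: 4, 3, 1, 5, 2
d = r₁ − r₂: -1, 2, 1, -1, -1
d²: 1, 4, 1, 1, 1; Σd² = 8
ρ = 1 − 6·8/(5·24) = 1 − 48/120 = 0.600

0.600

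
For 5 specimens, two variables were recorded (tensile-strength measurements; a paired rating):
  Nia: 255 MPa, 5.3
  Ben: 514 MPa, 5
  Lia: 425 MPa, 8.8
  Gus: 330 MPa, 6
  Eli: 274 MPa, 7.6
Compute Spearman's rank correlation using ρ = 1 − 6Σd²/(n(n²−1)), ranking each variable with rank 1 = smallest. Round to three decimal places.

Ranks of variable 1: 1, 5, 4, 3, 2
Ranks of variable 2: 2, 1, 5, 3, 4
d = r₁ − r₂: -1, 4, -1, 0, -2
d²: 1, 16, 1, 0, 4; Σd² = 22
ρ = 1 − 6·22/(5·24) = 1 − 132/120 = -0.100

-0.100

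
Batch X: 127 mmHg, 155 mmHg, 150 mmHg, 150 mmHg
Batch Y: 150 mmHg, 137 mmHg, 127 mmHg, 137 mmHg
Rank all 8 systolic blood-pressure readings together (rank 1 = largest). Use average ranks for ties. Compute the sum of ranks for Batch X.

Sorted (descending): 155, 150, 150, 150, 137, 137, 127, 127
The 3 values of 150 occupy positions 2–4 → average rank 3.
The 2 values of 137 occupy positions 5–6 → average rank (5+6)/2 = 5.5.
The 2 values of 127 occupy positions 7–8 → average rank (7+8)/2 = 7.5.
Batch X values → pooled ranks: 127→7.5, 155→1, 150→3, 150→3
Rank sum = 7.5 + 1 + 3 + 3 = 14.5

14.5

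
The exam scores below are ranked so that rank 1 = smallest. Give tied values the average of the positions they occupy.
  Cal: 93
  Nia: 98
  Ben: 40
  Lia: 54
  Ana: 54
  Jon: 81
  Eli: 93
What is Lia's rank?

Sorted (ascending): 40, 54, 54, 81, 93, 93, 98
The 2 values of 54 occupy positions 2–3 → average rank (2+3)/2 = 2.5.
The 2 values of 93 occupy positions 5–6 → average rank (5+6)/2 = 5.5.
Lia has value 54 → rank 2.5.

2.5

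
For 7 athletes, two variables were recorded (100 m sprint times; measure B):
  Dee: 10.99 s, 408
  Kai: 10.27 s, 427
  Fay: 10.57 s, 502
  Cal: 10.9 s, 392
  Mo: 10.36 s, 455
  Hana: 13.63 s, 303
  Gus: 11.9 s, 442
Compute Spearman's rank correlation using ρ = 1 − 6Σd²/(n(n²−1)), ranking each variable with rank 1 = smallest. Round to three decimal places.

-0.536

Ranks of variable 1: 5, 1, 3, 4, 2, 7, 6
Ranks of variable 2: 3, 4, 7, 2, 6, 1, 5
d = r₁ − r₂: 2, -3, -4, 2, -4, 6, 1
d²: 4, 9, 16, 4, 16, 36, 1; Σd² = 86
ρ = 1 − 6·86/(7·48) = 1 − 516/336 = -0.536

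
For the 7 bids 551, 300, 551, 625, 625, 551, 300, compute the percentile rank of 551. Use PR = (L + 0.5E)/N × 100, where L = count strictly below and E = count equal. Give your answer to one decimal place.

50.0

N = 7.
Strictly below 551: 2. Equal to 551: 3.
PR = (2 + 0.5·3)/7 × 100 = 50.0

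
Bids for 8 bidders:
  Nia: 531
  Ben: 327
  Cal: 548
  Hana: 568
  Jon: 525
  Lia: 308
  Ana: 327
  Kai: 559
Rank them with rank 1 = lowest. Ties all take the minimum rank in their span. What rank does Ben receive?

Sorted (ascending): 308, 327, 327, 525, 531, 548, 559, 568
The 2 values of 327 occupy positions 2–3 → each gets rank 2.
Ben has value 327 → rank 2.

2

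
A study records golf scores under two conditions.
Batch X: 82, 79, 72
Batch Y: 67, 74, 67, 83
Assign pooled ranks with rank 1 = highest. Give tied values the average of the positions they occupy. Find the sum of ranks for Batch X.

Sorted (descending): 83, 82, 79, 74, 72, 67, 67
The 2 values of 67 occupy positions 6–7 → average rank (6+7)/2 = 6.5.
Batch X values → pooled ranks: 82→2, 79→3, 72→5
Rank sum = 2 + 3 + 5 = 10

10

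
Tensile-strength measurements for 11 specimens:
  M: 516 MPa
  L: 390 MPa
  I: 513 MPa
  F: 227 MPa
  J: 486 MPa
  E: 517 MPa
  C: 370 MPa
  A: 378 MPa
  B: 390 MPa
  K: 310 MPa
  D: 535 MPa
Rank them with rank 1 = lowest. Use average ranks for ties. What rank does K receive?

2

Sorted (ascending): 227, 310, 370, 378, 390, 390, 486, 513, 516, 517, 535
The 2 values of 390 occupy positions 5–6 → average rank (5+6)/2 = 5.5.
K has value 310 MPa → rank 2.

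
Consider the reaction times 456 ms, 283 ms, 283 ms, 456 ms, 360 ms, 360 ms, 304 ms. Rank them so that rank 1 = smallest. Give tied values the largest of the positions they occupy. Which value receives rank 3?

Sorted (ascending): 283, 283, 304, 360, 360, 456, 456
The 2 values of 283 occupy positions 1–2 → each gets rank 2.
The 2 values of 360 occupy positions 4–5 → each gets rank 5.
The 2 values of 456 occupy positions 6–7 → each gets rank 7.
Rank 3 → value 304.

304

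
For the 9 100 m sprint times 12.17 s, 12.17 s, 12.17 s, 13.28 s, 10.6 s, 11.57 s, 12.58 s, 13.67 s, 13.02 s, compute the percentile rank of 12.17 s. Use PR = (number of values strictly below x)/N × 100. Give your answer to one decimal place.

22.2

N = 9.
Strictly below 12.17: 2. Equal to 12.17: 3.
PR = 2/9 × 100 = 22.2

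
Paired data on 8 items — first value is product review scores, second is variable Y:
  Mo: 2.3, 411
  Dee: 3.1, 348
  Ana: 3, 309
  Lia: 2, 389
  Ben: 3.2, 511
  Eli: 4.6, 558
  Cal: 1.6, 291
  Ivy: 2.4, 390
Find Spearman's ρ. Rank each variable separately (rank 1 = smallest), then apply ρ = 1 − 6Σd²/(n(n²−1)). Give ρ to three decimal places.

Ranks of variable 1: 3, 6, 5, 2, 7, 8, 1, 4
Ranks of variable 2: 6, 3, 2, 4, 7, 8, 1, 5
d = r₁ − r₂: -3, 3, 3, -2, 0, 0, 0, -1
d²: 9, 9, 9, 4, 0, 0, 0, 1; Σd² = 32
ρ = 1 − 6·32/(8·63) = 1 − 192/504 = 0.619

0.619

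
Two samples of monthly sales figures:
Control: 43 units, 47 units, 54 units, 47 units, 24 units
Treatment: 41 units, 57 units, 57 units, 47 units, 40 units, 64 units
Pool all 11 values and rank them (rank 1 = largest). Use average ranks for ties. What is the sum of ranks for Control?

35

Sorted (descending): 64, 57, 57, 54, 47, 47, 47, 43, 41, 40, 24
The 2 values of 57 occupy positions 2–3 → average rank (2+3)/2 = 2.5.
The 3 values of 47 occupy positions 5–7 → average rank 6.
Control values → pooled ranks: 43→8, 47→6, 54→4, 47→6, 24→11
Rank sum = 8 + 6 + 4 + 6 + 11 = 35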